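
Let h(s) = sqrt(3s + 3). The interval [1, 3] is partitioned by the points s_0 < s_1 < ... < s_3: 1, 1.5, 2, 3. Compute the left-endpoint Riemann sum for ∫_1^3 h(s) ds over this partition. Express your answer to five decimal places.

5.59405

Subinterval widths: 0.5, 0.5, 1.
Left endpoints: 1, 1.5, 2.
h(1) ≈ 2.44949, h(1.5) ≈ 2.73861, h(2) ≈ 3.00000.
Sum = Σ Δs_i · h(s_i).
Sum ≈ 5.59405.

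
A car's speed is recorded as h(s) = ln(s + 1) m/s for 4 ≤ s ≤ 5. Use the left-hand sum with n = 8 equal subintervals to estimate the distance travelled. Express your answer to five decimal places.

Δs = (5 − 4)/8 = 0.125.
Left endpoints: 4, 4.125, 4.25, 4.375, 4.5, 4.625, 4.75, 4.875.
h(4) ≈ 1.60944, h(4.125) ≈ 1.63413, h(4.25) ≈ 1.65823, h(4.375) ≈ 1.68176, h(4.5) ≈ 1.70475, h(4.625) ≈ 1.72722, h(4.75) ≈ 1.74920, h(4.875) ≈ 1.77071.
Sum = Δs · [h(4) + h(4.125) + h(4.25) + ...].
Sum ≈ 1.69193.

1.69193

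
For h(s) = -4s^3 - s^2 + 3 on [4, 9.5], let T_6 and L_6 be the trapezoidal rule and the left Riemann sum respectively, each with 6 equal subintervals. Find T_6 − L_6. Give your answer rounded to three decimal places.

T_6 ≈ -8200.18171.
L_6 ≈ -6711.62963.
T_6 − L_6 ≈ -1488.552.

-1488.552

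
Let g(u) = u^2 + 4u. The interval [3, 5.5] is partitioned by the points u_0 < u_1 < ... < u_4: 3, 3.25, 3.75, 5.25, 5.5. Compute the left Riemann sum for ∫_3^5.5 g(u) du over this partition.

Subinterval widths: 0.25, 0.5, 1.5, 0.25.
Left endpoints: 3, 3.25, 3.75, 5.25.
g(3) = 21, g(3.25) = 23.5625, g(3.75) = 29.0625, g(5.25) = 48.5625.
Sum = Σ Δu_i · g(u_i).
Sum = 72.765625.

72.765625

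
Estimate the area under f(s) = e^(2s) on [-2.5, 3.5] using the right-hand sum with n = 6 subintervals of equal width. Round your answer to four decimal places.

1268.2678

Δs = (3.5 − (-2.5))/6 = 1.
Right endpoints: -1.5, -0.5, 0.5, 1.5, 2.5, 3.5.
f(-1.5) ≈ 0.0498, f(-0.5) ≈ 0.3679, f(0.5) ≈ 2.7183, f(1.5) ≈ 20.0855, f(2.5) ≈ 148.4132, f(3.5) ≈ 1096.6332.
Sum = Δs · [f(-1.5) + f(-0.5) + f(0.5) + ...].
Sum ≈ 1268.2678.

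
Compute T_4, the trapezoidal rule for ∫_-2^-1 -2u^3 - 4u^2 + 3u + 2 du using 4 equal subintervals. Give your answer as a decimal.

Δu = (-1 − (-2))/4 = 0.25.
f(-2) = -4, f(-1.75) = -4.78125, f(-1.5) = -4.75, f(-1.25) = -4.09375, f(-1) = -3.
T_4 = (Δu/2)·[f(u_0) + 2f(u_1) + 2f(u_2) + 2f(u_3) + f(u_4)].
Sum = -4.28125.

-4.28125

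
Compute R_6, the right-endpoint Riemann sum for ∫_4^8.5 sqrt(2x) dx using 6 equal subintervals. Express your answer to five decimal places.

Δx = (8.5 − 4)/6 = 0.75.
Right endpoints: 4.75, 5.5, 6.25, 7, 7.75, 8.5.
f(4.75) ≈ 3.08221, f(5.5) ≈ 3.31662, f(6.25) ≈ 3.53553, f(7) ≈ 3.74166, f(7.75) ≈ 3.93700, f(8.5) ≈ 4.12311.
Sum = Δx · [f(4.75) + f(5.5) + f(6.25) + ...].
Sum ≈ 16.30210.

16.30210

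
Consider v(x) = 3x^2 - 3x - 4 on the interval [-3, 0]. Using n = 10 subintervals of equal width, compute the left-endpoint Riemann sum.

Δx = (0 − (-3))/10 = 0.3.
Left endpoints: -3, -2.7, -2.4, -2.1, -1.8, -1.5, -1.2, -0.9, -0.6, -0.3.
v(-3) = 32, v(-2.7) = 25.97, v(-2.4) = 20.48, v(-2.1) = 15.53, v(-1.8) = 11.12, v(-1.5) = 7.25, v(-1.2) = 3.92, v(-0.9) = 1.13, v(-0.6) = -1.12, v(-0.3) = -2.83.
Sum = Δx · [v(-3) + v(-2.7) + v(-2.4) + ...].
Sum = 34.035.

34.035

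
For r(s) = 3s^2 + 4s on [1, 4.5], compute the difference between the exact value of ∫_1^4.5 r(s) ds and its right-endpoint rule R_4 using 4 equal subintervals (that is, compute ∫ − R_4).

Exact integral: ∫_1^4.5 r(s) ds = 128.625.
R_4 = 161.35546875.
Error = 128.625 − 161.35546875 = -32.73046875.

-32.73046875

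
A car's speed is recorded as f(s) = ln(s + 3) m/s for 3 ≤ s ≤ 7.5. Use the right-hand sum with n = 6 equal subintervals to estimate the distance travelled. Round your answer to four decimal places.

9.6454

Δs = (7.5 − 3)/6 = 0.75.
Right endpoints: 3.75, 4.5, 5.25, 6, 6.75, 7.5.
f(3.75) ≈ 1.9095, f(4.5) ≈ 2.0149, f(5.25) ≈ 2.1102, f(6) ≈ 2.1972, f(6.75) ≈ 2.2773, f(7.5) ≈ 2.3514.
Sum = Δs · [f(3.75) + f(4.5) + f(5.25) + ...].
Sum ≈ 9.6454.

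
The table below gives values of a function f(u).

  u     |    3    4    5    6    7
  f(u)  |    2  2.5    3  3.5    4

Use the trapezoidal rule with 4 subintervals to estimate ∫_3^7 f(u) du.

12

Δu = 1.
T_4 = (1/2)·[2 + 2·2.5 + 2·3 + 2·3.5 + 4] = 12.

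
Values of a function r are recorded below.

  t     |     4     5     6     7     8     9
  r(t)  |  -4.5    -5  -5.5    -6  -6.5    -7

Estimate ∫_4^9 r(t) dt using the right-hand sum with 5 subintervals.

Δt = 1.
Sum = 1·[(-5) + (-5.5) + (-6) + (-6.5) + (-7)] = -30.

-30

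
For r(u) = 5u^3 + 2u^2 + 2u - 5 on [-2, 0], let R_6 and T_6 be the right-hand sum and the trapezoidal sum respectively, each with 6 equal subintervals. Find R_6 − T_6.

6

R_6 ≈ -23.148148.
T_6 ≈ -29.148148.
R_6 − T_6 = 6.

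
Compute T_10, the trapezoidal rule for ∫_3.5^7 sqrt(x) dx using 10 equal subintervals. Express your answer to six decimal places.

7.980774

Δx = (7 − 3.5)/10 = 0.35.
f(3.5) ≈ 1.870829, f(3.85) ≈ 1.962142, f(4.2) ≈ 2.049390, f(4.55) ≈ 2.133073, f(4.9) ≈ 2.213594, f(5.25) ≈ 2.291288, f(5.6) ≈ 2.366432, f(5.95) ≈ 2.439262, f(6.3) ≈ 2.509980, f(6.65) ≈ 2.578759, f(7) ≈ 2.645751.
T_10 = (Δx/2)·[f(x_0) + 2f(x_1) + ... + 2f(x_{9}) + f(x_10)].
Sum ≈ 7.980774.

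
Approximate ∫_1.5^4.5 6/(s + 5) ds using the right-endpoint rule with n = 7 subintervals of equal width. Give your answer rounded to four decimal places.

Δs = (4.5 − 1.5)/7 = 3/7.
Right endpoints: 27/14, 33/14, 39/14, 45/14, 51/14, 57/14, 4.5.
f(27/14) = 84/97, f(33/14) = 84/103, f(39/14) = 84/109, f(45/14) = 84/115, f(51/14) = 84/121, f(57/14) = 84/127, f(4.5) = 12/19.
Sum = Δs · [f(27/14) + f(33/14) + f(39/14) + ...].
Sum ≈ 2.2156.

2.2156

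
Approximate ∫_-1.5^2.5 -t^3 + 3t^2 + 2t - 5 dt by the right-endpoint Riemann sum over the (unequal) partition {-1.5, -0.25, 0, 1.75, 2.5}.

Subinterval widths: 1.25, 0.25, 1.75, 0.75.
Right endpoints: -0.25, 0, 1.75, 2.5.
f(-0.25) = -5.296875, f(0) = -5, f(1.75) = 2.328125, f(2.5) = 3.125.
Sum = Σ Δt_i · f(t_i).
Sum = -1.453125.

-1.453125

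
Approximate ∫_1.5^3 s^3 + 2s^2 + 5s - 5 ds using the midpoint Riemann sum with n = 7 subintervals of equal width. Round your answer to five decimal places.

44.05915

Δs = (3 − 1.5)/7 = 3/14.
Midpoints: 45/28, 51/28, 57/28, 2.25, 69/28, 75/28, 81/28.
f(45/28) = 271165/21952, f(51/28) = 368467/21952, f(57/28) = 480817/21952, f(2.25) = 27.765625, f(69/28) = 755845/21952, f(75/28) = 921115/21952, f(81/28) = 1106617/21952.
Sum = Δs · [f(45/28) + f(51/28) + f(57/28) + ...].
Sum ≈ 44.05915.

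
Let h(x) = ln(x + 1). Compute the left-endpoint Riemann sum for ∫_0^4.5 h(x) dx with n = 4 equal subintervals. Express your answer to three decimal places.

3.834

Δx = (4.5 − 0)/4 = 1.125.
Left endpoints: 0, 1.125, 2.25, 3.375.
h(0) ≈ 0.000, h(1.125) ≈ 0.754, h(2.25) ≈ 1.179, h(3.375) ≈ 1.476.
Sum = Δx · [h(0) + h(1.125) + h(2.25) + h(3.375)].
Sum ≈ 3.834.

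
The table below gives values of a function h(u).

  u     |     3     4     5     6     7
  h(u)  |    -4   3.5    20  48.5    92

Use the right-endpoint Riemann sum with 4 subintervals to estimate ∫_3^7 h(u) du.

Δu = 1.
Sum = 1·[3.5 + 20 + 48.5 + 92] = 164.

164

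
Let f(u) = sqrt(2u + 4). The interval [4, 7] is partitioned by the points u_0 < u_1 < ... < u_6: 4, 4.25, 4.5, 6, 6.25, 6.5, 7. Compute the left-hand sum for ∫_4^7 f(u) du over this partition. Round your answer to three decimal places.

Subinterval widths: 0.25, 0.25, 1.5, 0.25, 0.25, 0.5.
Left endpoints: 4, 4.25, 4.5, 6, 6.25, 6.5.
f(4) ≈ 3.464, f(4.25) ≈ 3.536, f(4.5) ≈ 3.606, f(6) ≈ 4.000, f(6.25) ≈ 4.062, f(6.5) ≈ 4.123.
Sum = Σ Δu_i · f(u_i).
Sum ≈ 11.235.

11.235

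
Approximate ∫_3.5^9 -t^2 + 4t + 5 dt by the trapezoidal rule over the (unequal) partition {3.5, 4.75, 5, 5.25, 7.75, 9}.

-66.96875

Subinterval widths: 1.25, 0.25, 0.25, 2.5, 1.25.
f(3.5) = 6.75, f(4.75) = 1.4375, f(5) = 0, f(5.25) = -1.5625, f(7.75) = -24.0625, f(9) = -40.
On each subinterval the trapezoid contributes (Δt_i/2)·[f(t_{i-1}) + f(t_i)].
Sum = -66.96875.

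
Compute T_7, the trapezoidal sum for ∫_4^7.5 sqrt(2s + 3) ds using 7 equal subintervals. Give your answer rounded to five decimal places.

13.29352

Δs = (7.5 − 4)/7 = 0.5.
f(4) ≈ 3.31662, f(4.5) ≈ 3.46410, f(5) ≈ 3.60555, f(5.5) ≈ 3.74166, f(6) ≈ 3.87298, f(6.5) ≈ 4.00000, f(7) ≈ 4.12311, f(7.5) ≈ 4.24264.
T_7 = (Δs/2)·[f(s_0) + 2f(s_1) + ... + 2f(s_{6}) + f(s_7)].
Sum ≈ 13.29352.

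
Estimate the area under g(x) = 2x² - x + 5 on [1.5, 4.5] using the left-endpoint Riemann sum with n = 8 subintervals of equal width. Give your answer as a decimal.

58.453125

Δx = (4.5 − 1.5)/8 = 0.375.
Left endpoints: 1.5, 1.875, 2.25, 2.625, 3, 3.375, 3.75, 4.125.
g(1.5) = 8, g(1.875) = 10.15625, g(2.25) = 12.875, g(2.625) = 16.15625, g(3) = 20, g(3.375) = 24.40625, g(3.75) = 29.375, g(4.125) = 34.90625.
Sum = Δx · [g(1.5) + g(1.875) + g(2.25) + ...].
Sum = 58.453125.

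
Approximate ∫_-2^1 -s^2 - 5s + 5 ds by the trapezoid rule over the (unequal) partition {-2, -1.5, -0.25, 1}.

Subinterval widths: 0.5, 1.25, 1.25.
f(-2) = 11, f(-1.5) = 10.25, f(-0.25) = 6.1875, f(1) = -1.
On each subinterval the trapezoid contributes (Δs_i/2)·[f(s_{i-1}) + f(s_i)].
Sum = 18.828125.

18.828125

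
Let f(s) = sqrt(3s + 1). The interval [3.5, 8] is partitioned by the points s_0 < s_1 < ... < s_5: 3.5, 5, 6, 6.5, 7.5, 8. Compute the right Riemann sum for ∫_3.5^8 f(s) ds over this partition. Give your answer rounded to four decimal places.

19.9704

Subinterval widths: 1.5, 1, 0.5, 1, 0.5.
Right endpoints: 5, 6, 6.5, 7.5, 8.
f(5) ≈ 4.0000, f(6) ≈ 4.3589, f(6.5) ≈ 4.5277, f(7.5) ≈ 4.8477, f(8) ≈ 5.0000.
Sum = Σ Δs_i · f(s_i).
Sum ≈ 19.9704.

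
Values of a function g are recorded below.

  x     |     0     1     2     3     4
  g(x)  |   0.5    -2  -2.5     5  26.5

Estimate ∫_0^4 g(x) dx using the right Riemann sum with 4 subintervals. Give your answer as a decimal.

Δx = 1.
Sum = 1·[(-2) + (-2.5) + 5 + 26.5] = 27.

27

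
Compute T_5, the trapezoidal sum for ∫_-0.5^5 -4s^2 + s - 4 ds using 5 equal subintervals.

Δs = (5 − (-0.5))/5 = 1.1.
f(-0.5) = -5.5, f(0.6) = -4.84, f(1.7) = -13.86, f(2.8) = -32.56, f(3.9) = -60.94, f(5) = -99.
T_5 = (Δs/2)·[f(s_0) + 2f(s_1) + ... + 2f(s_{4}) + f(s_5)].
Sum = -180.895.

-180.895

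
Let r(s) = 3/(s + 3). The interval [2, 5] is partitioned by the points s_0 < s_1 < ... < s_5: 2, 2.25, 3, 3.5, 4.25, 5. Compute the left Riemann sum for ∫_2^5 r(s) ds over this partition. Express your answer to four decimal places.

Subinterval widths: 0.25, 0.75, 0.5, 0.75, 0.75.
Left endpoints: 2, 2.25, 3, 3.5, 4.25.
r(2) = 0.6, r(2.25) = 4/7, r(3) = 0.5, r(3.5) = 6/13, r(4.25) = 12/29.
Sum = Σ Δs_i · r(s_i).
Sum ≈ 1.4851.

1.4851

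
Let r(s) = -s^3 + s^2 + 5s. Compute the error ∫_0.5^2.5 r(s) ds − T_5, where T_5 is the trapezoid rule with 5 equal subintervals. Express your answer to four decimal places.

0.1867

Exact integral: ∫_0.5^2.5 r(s) ds ≈ 10.416667.
T_5 = 10.23.
Error ≈ 10.416667 − 10.23 ≈ 0.1867.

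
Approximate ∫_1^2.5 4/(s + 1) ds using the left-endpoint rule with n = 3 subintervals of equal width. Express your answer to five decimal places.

2.46667

Δs = (2.5 − 1)/3 = 0.5.
Left endpoints: 1, 1.5, 2.
f(1) = 2, f(1.5) = 1.6, f(2) = 4/3.
Sum = Δs · [f(1) + f(1.5) + f(2)].
Sum ≈ 2.46667.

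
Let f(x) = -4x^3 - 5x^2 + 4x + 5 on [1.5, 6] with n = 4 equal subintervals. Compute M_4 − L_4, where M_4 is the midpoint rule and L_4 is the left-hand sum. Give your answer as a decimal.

-492.01171875

M_4 = -1531.58203125.
L_4 = -1039.5703125.
M_4 − L_4 = -492.01171875.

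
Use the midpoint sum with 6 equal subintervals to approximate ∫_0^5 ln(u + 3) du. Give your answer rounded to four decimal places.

8.3457

Δu = (5 − 0)/6 = 5/6.
Midpoints: 5/12, 1.25, 25/12, 35/12, 3.75, 55/12.
f(5/12) ≈ 1.2287, f(1.25) ≈ 1.4469, f(25/12) ≈ 1.6260, f(35/12) ≈ 1.7778, f(3.75) ≈ 1.9095, f(55/12) ≈ 2.0260.
Sum = Δu · [f(5/12) + f(1.25) + f(25/12) + ...].
Sum ≈ 8.3457.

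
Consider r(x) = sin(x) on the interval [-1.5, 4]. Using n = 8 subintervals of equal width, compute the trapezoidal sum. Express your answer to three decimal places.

Δx = (4 − (-1.5))/8 = 0.6875.
r(-1.5) ≈ -0.997, r(-0.8125) ≈ -0.726, r(-0.125) ≈ -0.125, r(0.5625) ≈ 0.533, r(1.25) ≈ 0.949, r(1.9375) ≈ 0.934, r(2.625) ≈ 0.494, r(3.3125) ≈ -0.170, r(4) ≈ -0.757.
T_8 = (Δx/2)·[r(x_0) + 2r(x_1) + ... + 2r(x_{7}) + r(x_8)].
Sum ≈ 0.696.

0.696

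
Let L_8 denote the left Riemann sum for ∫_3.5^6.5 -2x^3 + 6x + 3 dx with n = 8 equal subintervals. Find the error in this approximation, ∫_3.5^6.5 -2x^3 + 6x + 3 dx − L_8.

Exact integral: ∫_3.5^6.5 f(x) dx = -718.5.
L_8 = -637.078125.
Error = -718.5 − (-637.078125) = -81.421875.

-81.421875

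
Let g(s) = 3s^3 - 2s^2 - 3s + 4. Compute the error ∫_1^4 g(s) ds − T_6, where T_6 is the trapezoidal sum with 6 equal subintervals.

-2.5625

Exact integral: ∫_1^4 g(s) ds = 138.75.
T_6 = 141.3125.
Error = 138.75 − 141.3125 = -2.5625.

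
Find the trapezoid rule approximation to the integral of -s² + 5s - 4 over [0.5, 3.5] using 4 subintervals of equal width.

3.46875

Δs = (3.5 − 0.5)/4 = 0.75.
f(0.5) = -1.75, f(1.25) = 0.6875, f(2) = 2, f(2.75) = 2.1875, f(3.5) = 1.25.
T_4 = (Δs/2)·[f(s_0) + 2f(s_1) + 2f(s_2) + 2f(s_3) + f(s_4)].
Sum = 3.46875.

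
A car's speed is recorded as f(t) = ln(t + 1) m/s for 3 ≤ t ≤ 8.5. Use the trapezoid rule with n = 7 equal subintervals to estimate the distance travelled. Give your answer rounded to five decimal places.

Δt = (8.5 − 3)/7 = 11/14.
f(3) ≈ 1.38629, f(53/14) ≈ 1.56564, f(32/7) ≈ 1.71765, f(75/14) ≈ 1.84958, f(43/7) ≈ 1.96611, f(97/14) ≈ 2.07047, f(54/7) ≈ 2.16496, f(8.5) ≈ 2.25129.
T_7 = (Δt/2)·[f(t_0) + 2f(t_1) + ... + 2f(t_{6}) + f(t_7)].
Sum ≈ 10.33466.

10.33466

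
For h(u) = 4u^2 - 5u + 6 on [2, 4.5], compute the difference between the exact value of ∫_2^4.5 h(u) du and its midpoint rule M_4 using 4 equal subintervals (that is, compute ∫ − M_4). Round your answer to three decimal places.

Exact integral: ∫_2^4.5 h(u) du ≈ 85.20833.
M_4 = 84.8828125.
Error ≈ 85.20833 − 84.8828125 ≈ 0.326.

0.326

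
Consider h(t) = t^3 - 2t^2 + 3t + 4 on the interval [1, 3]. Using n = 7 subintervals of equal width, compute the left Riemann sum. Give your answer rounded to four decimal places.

Δt = (3 − 1)/7 = 2/7.
Left endpoints: 1, 9/7, 11/7, 13/7, 15/7, 17/7, 19/7.
h(1) = 6, h(9/7) = 2290/343, h(11/7) = 2626/343, h(13/7) = 3114/343, h(15/7) = 3802/343, h(17/7) = 4738/343, h(19/7) = 5970/343.
Sum = Δt · [h(1) + h(9/7) + h(11/7) + ...].
Sum ≈ 20.4898.

20.4898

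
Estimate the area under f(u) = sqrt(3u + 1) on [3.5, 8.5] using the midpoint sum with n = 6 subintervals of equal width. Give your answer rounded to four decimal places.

21.6530

Δu = (8.5 − 3.5)/6 = 5/6.
Midpoints: 47/12, 4.75, 67/12, 77/12, 7.25, 97/12.
f(47/12) ≈ 3.5707, f(4.75) ≈ 3.9051, f(67/12) ≈ 4.2131, f(77/12) ≈ 4.5000, f(7.25) ≈ 4.7697, f(97/12) ≈ 5.0249.
Sum = Δu · [f(47/12) + f(4.75) + f(67/12) + ...].
Sum ≈ 21.6530.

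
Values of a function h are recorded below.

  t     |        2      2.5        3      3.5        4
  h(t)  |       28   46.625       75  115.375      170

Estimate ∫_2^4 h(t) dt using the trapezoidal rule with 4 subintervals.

168

Δt = 0.5.
T_4 = (0.5/2)·[28 + 2·46.625 + 2·75 + 2·115.375 + 170] = 168.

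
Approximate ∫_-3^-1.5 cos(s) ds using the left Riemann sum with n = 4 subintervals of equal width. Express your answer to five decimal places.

Δs = (-1.5 − (-3))/4 = 0.375.
Left endpoints: -3, -2.625, -2.25, -1.875.
f(-3) ≈ -0.98999, f(-2.625) ≈ -0.86951, f(-2.25) ≈ -0.62817, f(-1.875) ≈ -0.29953.
Sum = Δs · [f(-3) + f(-2.625) + f(-2.25) + f(-1.875)].
Sum ≈ -1.04520.

-1.04520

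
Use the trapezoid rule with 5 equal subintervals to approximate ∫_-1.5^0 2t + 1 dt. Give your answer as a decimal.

-0.75

Δt = (0 − (-1.5))/5 = 0.3.
f(-1.5) = -2, f(-1.2) = -1.4, f(-0.9) = -0.8, f(-0.6) = -0.2, f(-0.3) = 0.4, f(0) = 1.
T_5 = (Δt/2)·[f(t_0) + 2f(t_1) + ... + 2f(t_{4}) + f(t_5)].
Sum = -0.75.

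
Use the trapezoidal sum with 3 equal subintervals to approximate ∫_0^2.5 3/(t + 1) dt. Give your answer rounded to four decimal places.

3.9083

Δt = (2.5 − 0)/3 = 5/6.
f(0) = 3, f(5/6) = 18/11, f(5/3) = 1.125, f(2.5) = 6/7.
T_3 = (Δt/2)·[f(t_0) + 2f(t_1) + 2f(t_2) + f(t_3)].
Sum ≈ 3.9083.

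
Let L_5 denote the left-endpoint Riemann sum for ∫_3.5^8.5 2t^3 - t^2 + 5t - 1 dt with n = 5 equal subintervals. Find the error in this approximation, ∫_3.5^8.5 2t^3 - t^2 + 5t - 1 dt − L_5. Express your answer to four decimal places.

524.5833

Exact integral: ∫_3.5^8.5 f(t) dt ≈ 2489.583333.
L_5 = 1965.
Error ≈ 2489.583333 − 1965 ≈ 524.5833.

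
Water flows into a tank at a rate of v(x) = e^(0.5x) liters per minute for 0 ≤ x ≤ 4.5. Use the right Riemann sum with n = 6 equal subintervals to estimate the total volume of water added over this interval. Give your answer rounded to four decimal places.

Δx = (4.5 − 0)/6 = 0.75.
Right endpoints: 0.75, 1.5, 2.25, 3, 3.75, 4.5.
v(0.75) ≈ 1.4550, v(1.5) ≈ 2.1170, v(2.25) ≈ 3.0802, v(3) ≈ 4.4817, v(3.75) ≈ 6.5208, v(4.5) ≈ 9.4877.
Sum = Δx · [v(0.75) + v(1.5) + v(2.25) + ...].
Sum ≈ 20.3568.

20.3568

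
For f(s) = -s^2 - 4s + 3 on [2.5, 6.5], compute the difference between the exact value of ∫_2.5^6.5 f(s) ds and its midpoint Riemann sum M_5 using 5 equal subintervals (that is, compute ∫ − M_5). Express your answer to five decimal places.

Exact integral: ∫_2.5^6.5 f(s) ds ≈ -146.3333333.
M_5 = -146.12.
Error ≈ -146.3333333 − (-146.12) ≈ -0.21333.

-0.21333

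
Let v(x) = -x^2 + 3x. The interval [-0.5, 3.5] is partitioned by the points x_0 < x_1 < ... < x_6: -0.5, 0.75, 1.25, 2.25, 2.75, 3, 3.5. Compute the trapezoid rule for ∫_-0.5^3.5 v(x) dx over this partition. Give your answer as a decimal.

3.109375

Subinterval widths: 1.25, 0.5, 1, 0.5, 0.25, 0.5.
v(-0.5) = -1.75, v(0.75) = 1.6875, v(1.25) = 2.1875, v(2.25) = 1.6875, v(2.75) = 0.6875, v(3) = 0, v(3.5) = -1.75.
On each subinterval the trapezoid contributes (Δx_i/2)·[v(x_{i-1}) + v(x_i)].
Sum = 3.109375.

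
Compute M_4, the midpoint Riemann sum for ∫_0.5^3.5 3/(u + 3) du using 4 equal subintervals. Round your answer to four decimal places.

Δu = (3.5 − 0.5)/4 = 0.75.
Midpoints: 0.875, 1.625, 2.375, 3.125.
f(0.875) = 24/31, f(1.625) = 24/37, f(2.375) = 24/43, f(3.125) = 24/49.
Sum = Δu · [f(0.875) + f(1.625) + f(2.375) + f(3.125)].
Sum ≈ 1.8531.

1.8531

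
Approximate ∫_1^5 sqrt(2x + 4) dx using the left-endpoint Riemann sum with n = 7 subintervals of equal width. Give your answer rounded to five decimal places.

12.18907

Δx = (5 − 1)/7 = 4/7.
Left endpoints: 1, 11/7, 15/7, 19/7, 23/7, 27/7, 31/7.
f(1) ≈ 2.44949, f(11/7) ≈ 2.67261, f(15/7) ≈ 2.87849, f(19/7) ≈ 3.07060, f(23/7) ≈ 3.25137, f(27/7) ≈ 3.42261, f(31/7) ≈ 3.58569.
Sum = Δx · [f(1) + f(11/7) + f(15/7) + ...].
Sum ≈ 12.18907.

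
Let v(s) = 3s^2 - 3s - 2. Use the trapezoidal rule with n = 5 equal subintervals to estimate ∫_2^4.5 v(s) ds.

54.0625

Δs = (4.5 − 2)/5 = 0.5.
v(2) = 4, v(2.5) = 9.25, v(3) = 16, v(3.5) = 24.25, v(4) = 34, v(4.5) = 45.25.
T_5 = (Δs/2)·[v(s_0) + 2v(s_1) + ... + 2v(s_{4}) + v(s_5)].
Sum = 54.0625.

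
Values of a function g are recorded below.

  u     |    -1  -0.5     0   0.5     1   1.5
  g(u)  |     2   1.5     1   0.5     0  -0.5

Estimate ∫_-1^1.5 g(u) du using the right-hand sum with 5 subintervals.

1.25

Δu = 0.5.
Sum = 0.5·[1.5 + 1 + 0.5 + 0 + (-0.5)] = 1.25.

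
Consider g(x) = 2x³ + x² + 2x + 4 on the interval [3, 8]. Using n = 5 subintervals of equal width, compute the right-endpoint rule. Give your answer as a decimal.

Δx = (8 − 3)/5 = 1.
Right endpoints: 4, 5, 6, 7, 8.
g(4) = 156, g(5) = 289, g(6) = 484, g(7) = 753, g(8) = 1108.
Sum = Δx · [g(4) + g(5) + g(6) + g(7) + g(8)].
Sum = 2790.

2790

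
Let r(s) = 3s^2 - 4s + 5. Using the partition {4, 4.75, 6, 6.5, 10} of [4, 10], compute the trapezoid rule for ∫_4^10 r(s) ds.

Subinterval widths: 0.75, 1.25, 0.5, 3.5.
r(4) = 37, r(4.75) = 53.6875, r(6) = 89, r(6.5) = 105.75, r(10) = 265.
On each subinterval the trapezoid contributes (Δs_i/2)·[r(s_{i-1}) + r(s_i)].
Sum = 820.6875.

820.6875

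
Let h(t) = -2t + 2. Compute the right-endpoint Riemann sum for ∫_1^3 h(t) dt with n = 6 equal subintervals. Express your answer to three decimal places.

-4.667

Δt = (3 − 1)/6 = 1/3.
Right endpoints: 4/3, 5/3, 2, 7/3, 8/3, 3.
h(4/3) = -2/3, h(5/3) = -4/3, h(2) = -2, h(7/3) = -8/3, h(8/3) = -10/3, h(3) = -4.
Sum = Δt · [h(4/3) + h(5/3) + h(2) + ...].
Sum ≈ -4.667.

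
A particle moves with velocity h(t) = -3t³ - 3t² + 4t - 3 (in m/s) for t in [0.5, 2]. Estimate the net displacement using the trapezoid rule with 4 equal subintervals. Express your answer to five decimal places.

Δt = (2 − 0.5)/4 = 0.375.
h(0.5) = -2.125, h(0.875) = -1949/512, h(1.25) = -8.546875, h(1.625) = -8855/512, h(2) = -31.
T_4 = (Δt/2)·[h(t_0) + 2h(t_1) + 2h(t_2) + 2h(t_3) + h(t_4)].
Sum ≈ -17.32910.

-17.32910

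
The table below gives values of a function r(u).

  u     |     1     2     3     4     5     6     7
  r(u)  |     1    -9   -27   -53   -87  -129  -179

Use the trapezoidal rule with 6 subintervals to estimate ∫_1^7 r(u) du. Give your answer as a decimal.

-394

Δu = 1.
T_6 = (1/2)·[1 + 2·(-9) + 2·(-27) + 2·(-53) + 2·(-87) + 2·(-129) + (-179)] = -394.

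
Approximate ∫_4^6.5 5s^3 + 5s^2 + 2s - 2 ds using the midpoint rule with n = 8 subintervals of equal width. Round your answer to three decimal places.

2281.916

Δs = (6.5 − 4)/8 = 0.3125.
Midpoints: 4.15625, 4.46875, 4.78125, 5.09375, 5.40625, 5.71875, 6.03125, 6.34375.
f(4.15625) = 14800273/32768, f(4.46875) = 18120203/32768, f(4.78125) = 21901133/32768, f(5.09375) = 26173063/32768, f(5.40625) = 30965993/32768, f(5.71875) = 36309923/32768, f(6.03125) = 42234853/32768, f(6.34375) = 48770783/32768.
Sum = Δs · [f(4.15625) + f(4.46875) + f(4.78125) + ...].
Sum ≈ 2281.916.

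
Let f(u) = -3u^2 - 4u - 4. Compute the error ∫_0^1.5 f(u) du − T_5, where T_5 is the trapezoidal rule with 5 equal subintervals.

Exact integral: ∫_0^1.5 f(u) du = -13.875.
T_5 = -13.9425.
Error = -13.875 − (-13.9425) = 0.0675.

0.0675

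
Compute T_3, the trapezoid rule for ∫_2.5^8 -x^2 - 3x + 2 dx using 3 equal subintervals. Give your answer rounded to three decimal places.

Δx = (8 − 2.5)/3 = 11/6.
f(2.5) = -11.75, f(13/3) = -268/9, f(37/6) = -1963/36, f(8) = -86.
T_3 = (Δx/2)·[f(x_0) + 2f(x_1) + 2f(x_2) + f(x_3)].
Sum ≈ -244.164.

-244.164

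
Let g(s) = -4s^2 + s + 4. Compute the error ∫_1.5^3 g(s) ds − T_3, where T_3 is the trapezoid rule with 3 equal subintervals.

Exact integral: ∫_1.5^3 g(s) ds = -22.125.
T_3 = -22.375.
Error = -22.125 − (-22.375) = 0.25.

0.25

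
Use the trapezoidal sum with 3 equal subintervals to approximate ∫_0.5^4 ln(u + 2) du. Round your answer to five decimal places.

4.93365

Δu = (4 − 0.5)/3 = 7/6.
f(0.5) ≈ 0.91629, f(5/3) ≈ 1.29928, f(17/6) ≈ 1.57554, f(4) ≈ 1.79176.
T_3 = (Δu/2)·[f(u_0) + 2f(u_1) + 2f(u_2) + f(u_3)].
Sum ≈ 4.93365.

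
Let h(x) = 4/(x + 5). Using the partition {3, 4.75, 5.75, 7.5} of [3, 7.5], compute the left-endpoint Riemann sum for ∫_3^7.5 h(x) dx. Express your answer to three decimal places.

Subinterval widths: 1.75, 1, 1.75.
Left endpoints: 3, 4.75, 5.75.
h(3) = 0.5, h(4.75) = 16/39, h(5.75) = 16/43.
Sum = Σ Δx_i · h(x_i).
Sum ≈ 1.936.

1.936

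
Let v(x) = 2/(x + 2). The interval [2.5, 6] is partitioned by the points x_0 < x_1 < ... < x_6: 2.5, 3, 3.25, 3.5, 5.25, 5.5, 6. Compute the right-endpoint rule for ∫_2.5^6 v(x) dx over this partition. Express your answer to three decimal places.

Subinterval widths: 0.5, 0.25, 0.25, 1.75, 0.25, 0.5.
Right endpoints: 3, 3.25, 3.5, 5.25, 5.5, 6.
v(3) = 0.4, v(3.25) = 8/21, v(3.5) = 4/11, v(5.25) = 8/29, v(5.5) = 4/15, v(6) = 0.25.
Sum = Σ Δx_i · v(x_i).
Sum ≈ 1.061.

1.061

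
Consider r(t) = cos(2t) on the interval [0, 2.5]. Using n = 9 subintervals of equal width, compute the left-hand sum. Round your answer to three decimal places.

Δt = (2.5 − 0)/9 = 5/18.
Left endpoints: 0, 5/18, 5/9, 5/6, 10/9, 25/18, 5/3, 35/18, 20/9.
r(0) ≈ 1.000, r(5/18) ≈ 0.850, r(5/9) ≈ 0.444, r(5/6) ≈ -0.096, r(10/9) ≈ -0.606, r(25/18) ≈ -0.935, r(5/3) ≈ -0.982, r(35/18) ≈ -0.734, r(20/9) ≈ -0.265.
Sum = Δt · [r(0) + r(5/18) + r(5/9) + ...].
Sum ≈ -0.368.

-0.368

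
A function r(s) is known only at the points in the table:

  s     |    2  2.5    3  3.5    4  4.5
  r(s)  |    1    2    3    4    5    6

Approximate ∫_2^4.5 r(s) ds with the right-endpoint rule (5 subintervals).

10

Δs = 0.5.
Sum = 0.5·[2 + 3 + 4 + 5 + 6] = 10.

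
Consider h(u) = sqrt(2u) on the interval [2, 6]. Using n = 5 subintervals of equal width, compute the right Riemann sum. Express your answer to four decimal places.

11.7642

Δu = (6 − 2)/5 = 0.8.
Right endpoints: 2.8, 3.6, 4.4, 5.2, 6.
h(2.8) ≈ 2.3664, h(3.6) ≈ 2.6833, h(4.4) ≈ 2.9665, h(5.2) ≈ 3.2249, h(6) ≈ 3.4641.
Sum = Δu · [h(2.8) + h(3.6) + h(4.4) + h(5.2) + h(6)].
Sum ≈ 11.7642.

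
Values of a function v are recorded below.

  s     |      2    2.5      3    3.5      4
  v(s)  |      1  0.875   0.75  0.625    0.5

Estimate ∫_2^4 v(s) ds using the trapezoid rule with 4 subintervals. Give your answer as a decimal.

1.5

Δs = 0.5.
T_4 = (0.5/2)·[1 + 2·0.875 + 2·0.75 + 2·0.625 + 0.5] = 1.5.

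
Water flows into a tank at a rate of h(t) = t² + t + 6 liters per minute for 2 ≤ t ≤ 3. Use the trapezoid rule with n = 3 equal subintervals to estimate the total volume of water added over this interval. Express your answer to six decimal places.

Δt = (3 − 2)/3 = 1/3.
h(2) = 12, h(7/3) = 124/9, h(8/3) = 142/9, h(3) = 18.
T_3 = (Δt/2)·[h(t_0) + 2h(t_1) + 2h(t_2) + h(t_3)].
Sum ≈ 14.851852.

14.851852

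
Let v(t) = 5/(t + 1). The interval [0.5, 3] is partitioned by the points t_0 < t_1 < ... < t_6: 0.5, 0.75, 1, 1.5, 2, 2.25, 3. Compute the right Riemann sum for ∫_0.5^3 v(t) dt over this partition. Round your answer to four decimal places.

4.4947

Subinterval widths: 0.25, 0.25, 0.5, 0.5, 0.25, 0.75.
Right endpoints: 0.75, 1, 1.5, 2, 2.25, 3.
v(0.75) = 20/7, v(1) = 2.5, v(1.5) = 2, v(2) = 5/3, v(2.25) = 20/13, v(3) = 1.25.
Sum = Σ Δt_i · v(t_i).
Sum ≈ 4.4947.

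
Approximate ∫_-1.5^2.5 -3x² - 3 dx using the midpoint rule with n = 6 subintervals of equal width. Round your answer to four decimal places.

-30.5556

Δx = (2.5 − (-1.5))/6 = 2/3.
Midpoints: -7/6, -0.5, 1/6, 5/6, 1.5, 13/6.
f(-7/6) = -85/12, f(-0.5) = -3.75, f(1/6) = -37/12, f(5/6) = -61/12, f(1.5) = -9.75, f(13/6) = -205/12.
Sum = Δx · [f(-7/6) + f(-0.5) + f(1/6) + ...].
Sum ≈ -30.5556.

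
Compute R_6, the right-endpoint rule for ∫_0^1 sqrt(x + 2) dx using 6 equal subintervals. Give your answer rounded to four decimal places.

Δx = (1 − 0)/6 = 1/6.
Right endpoints: 1/6, 1/3, 0.5, 2/3, 5/6, 1.
f(1/6) ≈ 1.4720, f(1/3) ≈ 1.5275, f(0.5) ≈ 1.5811, f(2/3) ≈ 1.6330, f(5/6) ≈ 1.6833, f(1) ≈ 1.7321.
Sum = Δx · [f(1/6) + f(1/3) + f(0.5) + ...].
Sum ≈ 1.6048.

1.6048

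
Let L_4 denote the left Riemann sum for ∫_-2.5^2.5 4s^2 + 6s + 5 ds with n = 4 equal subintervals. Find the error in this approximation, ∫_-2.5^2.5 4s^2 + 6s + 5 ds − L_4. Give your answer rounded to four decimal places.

13.5417

Exact integral: ∫_-2.5^2.5 f(s) ds ≈ 66.666667.
L_4 = 53.125.
Error ≈ 66.666667 − 53.125 ≈ 13.5417.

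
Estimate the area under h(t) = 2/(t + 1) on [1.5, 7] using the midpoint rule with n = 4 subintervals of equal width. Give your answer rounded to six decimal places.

Δt = (7 − 1.5)/4 = 1.375.
Midpoints: 2.1875, 3.5625, 4.9375, 6.3125.
h(2.1875) = 32/51, h(3.5625) = 32/73, h(4.9375) = 32/95, h(6.3125) = 32/117.
Sum = Δt · [h(2.1875) + h(3.5625) + h(4.9375) + h(6.3125)].
Sum ≈ 2.304711.

2.304711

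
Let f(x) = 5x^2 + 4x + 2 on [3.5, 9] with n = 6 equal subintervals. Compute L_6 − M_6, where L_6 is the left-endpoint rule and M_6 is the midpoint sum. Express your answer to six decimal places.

-161.858507

L_6 ≈ 1128.25752315.
M_6 ≈ 1290.11603009.
L_6 − M_6 ≈ -161.858507.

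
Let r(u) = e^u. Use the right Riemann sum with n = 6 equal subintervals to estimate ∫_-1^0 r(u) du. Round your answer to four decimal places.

Δu = (0 − (-1))/6 = 1/6.
Right endpoints: -5/6, -2/3, -0.5, -1/3, -1/6, 0.
r(-5/6) ≈ 0.4346, r(-2/3) ≈ 0.5134, r(-0.5) ≈ 0.6065, r(-1/3) ≈ 0.7165, r(-1/6) ≈ 0.8465, r(0) ≈ 1.0000.
Sum = Δu · [r(-5/6) + r(-2/3) + r(-0.5) + ...].
Sum ≈ 0.6863.

0.6863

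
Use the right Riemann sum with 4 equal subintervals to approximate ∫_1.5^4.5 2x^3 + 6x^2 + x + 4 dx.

Δx = (4.5 − 1.5)/4 = 0.75.
Right endpoints: 2.25, 3, 3.75, 4.5.
f(2.25) = 59.40625, f(3) = 115, f(3.75) = 197.59375, f(4.5) = 312.25.
Sum = Δx · [f(2.25) + f(3) + f(3.75) + f(4.5)].
Sum = 513.1875.

513.1875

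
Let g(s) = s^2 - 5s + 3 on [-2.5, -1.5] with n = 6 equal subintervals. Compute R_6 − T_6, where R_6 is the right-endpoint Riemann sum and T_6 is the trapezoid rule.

R_6 ≈ 16.3379630.
T_6 ≈ 17.0879630.
R_6 − T_6 = -0.75.

-0.75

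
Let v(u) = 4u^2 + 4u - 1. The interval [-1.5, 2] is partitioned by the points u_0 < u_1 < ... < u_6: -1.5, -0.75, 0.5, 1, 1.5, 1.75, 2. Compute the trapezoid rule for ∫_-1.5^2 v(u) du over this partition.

16.9375

Subinterval widths: 0.75, 1.25, 0.5, 0.5, 0.25, 0.25.
v(-1.5) = 2, v(-0.75) = -1.75, v(0.5) = 2, v(1) = 7, v(1.5) = 14, v(1.75) = 18.25, v(2) = 23.
On each subinterval the trapezoid contributes (Δu_i/2)·[v(u_{i-1}) + v(u_i)].
Sum = 16.9375.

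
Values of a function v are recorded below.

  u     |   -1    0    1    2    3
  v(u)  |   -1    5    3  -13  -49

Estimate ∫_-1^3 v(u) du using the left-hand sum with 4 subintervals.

Δu = 1.
Sum = 1·[(-1) + 5 + 3 + (-13)] = -6.

-6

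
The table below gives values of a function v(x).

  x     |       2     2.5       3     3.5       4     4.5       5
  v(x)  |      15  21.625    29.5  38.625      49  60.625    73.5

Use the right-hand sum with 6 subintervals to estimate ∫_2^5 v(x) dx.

Δx = 0.5.
Sum = 0.5·[21.625 + 29.5 + 38.625 + 49 + 60.625 + 73.5] = 136.4375.

136.4375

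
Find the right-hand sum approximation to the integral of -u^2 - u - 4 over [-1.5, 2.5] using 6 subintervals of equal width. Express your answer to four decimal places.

-27.2963

Δu = (2.5 − (-1.5))/6 = 2/3.
Right endpoints: -5/6, -1/6, 0.5, 7/6, 11/6, 2.5.
f(-5/6) = -139/36, f(-1/6) = -139/36, f(0.5) = -4.75, f(7/6) = -235/36, f(11/6) = -331/36, f(2.5) = -12.75.
Sum = Δu · [f(-5/6) + f(-1/6) + f(0.5) + ...].
Sum ≈ -27.2963.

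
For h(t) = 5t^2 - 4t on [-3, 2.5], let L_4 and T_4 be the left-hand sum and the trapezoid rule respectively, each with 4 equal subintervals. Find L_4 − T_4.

L_4 = 109.78515625.
T_4 = 85.20703125.
L_4 − T_4 = 24.578125.

24.578125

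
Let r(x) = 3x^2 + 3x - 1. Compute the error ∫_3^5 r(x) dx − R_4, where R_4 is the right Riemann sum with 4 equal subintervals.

-13.75

Exact integral: ∫_3^5 r(x) dx = 120.
R_4 = 133.75.
Error = 120 − 133.75 = -13.75.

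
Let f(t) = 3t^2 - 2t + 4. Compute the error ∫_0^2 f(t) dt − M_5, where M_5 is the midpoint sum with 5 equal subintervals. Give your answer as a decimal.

0.08

Exact integral: ∫_0^2 f(t) dt = 12.
M_5 = 11.92.
Error = 12 − 11.92 = 0.08.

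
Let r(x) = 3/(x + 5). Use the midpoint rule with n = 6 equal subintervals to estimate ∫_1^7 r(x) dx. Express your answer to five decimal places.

2.07685

Δx = (7 − 1)/6 = 1.
Midpoints: 1.5, 2.5, 3.5, 4.5, 5.5, 6.5.
r(1.5) = 6/13, r(2.5) = 0.4, r(3.5) = 6/17, r(4.5) = 6/19, r(5.5) = 2/7, r(6.5) = 6/23.
Sum = Δx · [r(1.5) + r(2.5) + r(3.5) + ...].
Sum ≈ 2.07685.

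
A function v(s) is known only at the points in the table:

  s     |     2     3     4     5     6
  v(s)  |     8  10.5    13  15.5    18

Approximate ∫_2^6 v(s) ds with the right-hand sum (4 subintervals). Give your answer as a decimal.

Δs = 1.
Sum = 1·[10.5 + 13 + 15.5 + 18] = 57.

57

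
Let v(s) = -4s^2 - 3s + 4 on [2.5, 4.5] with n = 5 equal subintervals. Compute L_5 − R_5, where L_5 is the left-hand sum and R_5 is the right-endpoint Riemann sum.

L_5 = -101.48.
R_5 = -126.28.
L_5 − R_5 = 24.8.

24.8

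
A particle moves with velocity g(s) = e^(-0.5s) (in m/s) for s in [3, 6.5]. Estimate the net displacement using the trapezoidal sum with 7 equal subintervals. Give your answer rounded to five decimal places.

0.37063

Δs = (6.5 − 3)/7 = 0.5.
g(3) ≈ 0.22313, g(3.5) ≈ 0.17377, g(4) ≈ 0.13534, g(4.5) ≈ 0.10540, g(5) ≈ 0.08208, g(5.5) ≈ 0.06393, g(6) ≈ 0.04979, g(6.5) ≈ 0.03877.
T_7 = (Δs/2)·[g(s_0) + 2g(s_1) + ... + 2g(s_{6}) + g(s_7)].
Sum ≈ 0.37063.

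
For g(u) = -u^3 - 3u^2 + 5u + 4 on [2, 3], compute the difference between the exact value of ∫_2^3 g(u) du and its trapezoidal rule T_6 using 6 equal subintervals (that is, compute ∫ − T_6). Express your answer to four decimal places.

0.0486

Exact integral: ∫_2^3 g(u) du = -18.75.
T_6 ≈ -18.798611.
Error ≈ -18.75 − (-18.798611) ≈ 0.0486.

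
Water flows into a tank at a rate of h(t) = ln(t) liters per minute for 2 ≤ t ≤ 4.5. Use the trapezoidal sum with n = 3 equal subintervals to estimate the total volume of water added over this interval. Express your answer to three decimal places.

Δt = (4.5 − 2)/3 = 5/6.
h(2) ≈ 0.693, h(17/6) ≈ 1.041, h(11/3) ≈ 1.299, h(4.5) ≈ 1.504.
T_3 = (Δt/2)·[h(t_0) + 2h(t_1) + 2h(t_2) + h(t_3)].
Sum ≈ 2.866.

2.866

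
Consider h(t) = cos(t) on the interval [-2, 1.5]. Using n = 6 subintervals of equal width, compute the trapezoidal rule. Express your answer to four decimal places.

1.8524

Δt = (1.5 − (-2))/6 = 7/12.
h(-2) ≈ -0.4161, h(-17/12) ≈ 0.1535, h(-5/6) ≈ 0.6724, h(-0.25) ≈ 0.9689, h(1/3) ≈ 0.9450, h(11/12) ≈ 0.6085, h(1.5) ≈ 0.0707.
T_6 = (Δt/2)·[h(t_0) + 2h(t_1) + ... + 2h(t_{5}) + h(t_6)].
Sum ≈ 1.8524.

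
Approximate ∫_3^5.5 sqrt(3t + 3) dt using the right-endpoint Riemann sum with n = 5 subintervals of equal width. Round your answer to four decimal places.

Δt = (5.5 − 3)/5 = 0.5.
Right endpoints: 3.5, 4, 4.5, 5, 5.5.
f(3.5) ≈ 3.6742, f(4) ≈ 3.8730, f(4.5) ≈ 4.0620, f(5) ≈ 4.2426, f(5.5) ≈ 4.4159.
Sum = Δt · [f(3.5) + f(4) + f(4.5) + f(5) + f(5.5)].
Sum ≈ 10.1339.

10.1339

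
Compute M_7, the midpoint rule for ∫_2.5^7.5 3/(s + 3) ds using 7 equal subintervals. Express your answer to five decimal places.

Δs = (7.5 − 2.5)/7 = 5/7.
Midpoints: 20/7, 25/7, 30/7, 5, 40/7, 45/7, 50/7.
f(20/7) = 21/41, f(25/7) = 21/46, f(30/7) = 7/17, f(5) = 0.375, f(40/7) = 21/61, f(45/7) = 7/22, f(50/7) = 21/71.
Sum = Δs · [f(20/7) + f(25/7) + f(30/7) + ...].
Sum ≈ 1.93836.

1.93836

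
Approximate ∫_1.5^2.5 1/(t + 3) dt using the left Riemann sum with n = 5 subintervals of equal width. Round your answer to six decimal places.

0.204765

Δt = (2.5 − 1.5)/5 = 0.2.
Left endpoints: 1.5, 1.7, 1.9, 2.1, 2.3.
f(1.5) = 2/9, f(1.7) = 10/47, f(1.9) = 10/49, f(2.1) = 10/51, f(2.3) = 10/53.
Sum = Δt · [f(1.5) + f(1.7) + f(1.9) + f(2.1) + f(2.3)].
Sum ≈ 0.204765.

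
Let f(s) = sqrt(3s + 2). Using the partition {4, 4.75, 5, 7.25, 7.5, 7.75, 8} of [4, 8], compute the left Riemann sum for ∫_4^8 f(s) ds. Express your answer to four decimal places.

Subinterval widths: 0.75, 0.25, 2.25, 0.25, 0.25, 0.25.
Left endpoints: 4, 4.75, 5, 7.25, 7.5, 7.75.
f(4) ≈ 3.7417, f(4.75) ≈ 4.0311, f(5) ≈ 4.1231, f(7.25) ≈ 4.8734, f(7.5) ≈ 4.9497, f(7.75) ≈ 5.0249.
Sum = Σ Δs_i · f(s_i).
Sum ≈ 16.8030.

16.8030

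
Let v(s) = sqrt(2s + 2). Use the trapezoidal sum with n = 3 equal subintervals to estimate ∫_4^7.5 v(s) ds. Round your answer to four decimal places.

12.8150

Δs = (7.5 − 4)/3 = 7/6.
v(4) ≈ 3.1623, v(31/6) ≈ 3.5119, v(19/3) ≈ 3.8297, v(7.5) ≈ 4.1231.
T_3 = (Δs/2)·[v(s_0) + 2v(s_1) + 2v(s_2) + v(s_3)].
Sum ≈ 12.8150.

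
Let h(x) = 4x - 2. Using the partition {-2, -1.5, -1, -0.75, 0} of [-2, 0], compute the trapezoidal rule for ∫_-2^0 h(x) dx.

Subinterval widths: 0.5, 0.5, 0.25, 0.75.
h(-2) = -10, h(-1.5) = -8, h(-1) = -6, h(-0.75) = -5, h(0) = -2.
On each subinterval the trapezoid contributes (Δx_i/2)·[h(x_{i-1}) + h(x_i)].
Sum = -12.

-12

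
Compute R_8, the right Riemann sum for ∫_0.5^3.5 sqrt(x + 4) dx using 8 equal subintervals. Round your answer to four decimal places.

7.4442

Δx = (3.5 − 0.5)/8 = 0.375.
Right endpoints: 0.875, 1.25, 1.625, 2, 2.375, 2.75, 3.125, 3.5.
f(0.875) ≈ 2.2079, f(1.25) ≈ 2.2913, f(1.625) ≈ 2.3717, f(2) ≈ 2.4495, f(2.375) ≈ 2.5249, f(2.75) ≈ 2.5981, f(3.125) ≈ 2.6693, f(3.5) ≈ 2.7386.
Sum = Δx · [f(0.875) + f(1.25) + f(1.625) + ...].
Sum ≈ 7.4442.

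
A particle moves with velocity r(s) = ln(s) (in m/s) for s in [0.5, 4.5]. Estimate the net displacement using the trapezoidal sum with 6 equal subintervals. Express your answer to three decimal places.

Δs = (4.5 − 0.5)/6 = 2/3.
r(0.5) ≈ -0.693, r(7/6) ≈ 0.154, r(11/6) ≈ 0.606, r(2.5) ≈ 0.916, r(19/6) ≈ 1.153, r(23/6) ≈ 1.344, r(4.5) ≈ 1.504.
T_6 = (Δs/2)·[r(s_0) + 2r(s_1) + ... + 2r(s_{5}) + r(s_6)].
Sum ≈ 3.052.

3.052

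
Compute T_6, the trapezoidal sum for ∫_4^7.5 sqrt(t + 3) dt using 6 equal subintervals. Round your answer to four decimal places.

Δt = (7.5 − 4)/6 = 7/12.
f(4) ≈ 2.6458, f(55/12) ≈ 2.7538, f(31/6) ≈ 2.8577, f(5.75) ≈ 2.9580, f(19/3) ≈ 3.0551, f(83/12) ≈ 3.1491, f(7.5) ≈ 3.2404.
T_6 = (Δt/2)·[f(t_0) + 2f(t_1) + ... + 2f(t_{5}) + f(t_6)].
Sum ≈ 10.3348.

10.3348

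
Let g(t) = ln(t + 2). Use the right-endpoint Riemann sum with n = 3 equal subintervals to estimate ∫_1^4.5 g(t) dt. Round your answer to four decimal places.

5.8017

Δt = (4.5 − 1)/3 = 7/6.
Right endpoints: 13/6, 10/3, 4.5.
g(13/6) ≈ 1.4271, g(10/3) ≈ 1.6740, g(4.5) ≈ 1.8718.
Sum = Δt · [g(13/6) + g(10/3) + g(4.5)].
Sum ≈ 5.8017.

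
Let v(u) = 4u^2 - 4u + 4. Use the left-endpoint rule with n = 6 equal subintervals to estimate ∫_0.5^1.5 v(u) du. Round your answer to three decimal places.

4.019

Δu = (1.5 − 0.5)/6 = 1/6.
Left endpoints: 0.5, 2/3, 5/6, 1, 7/6, 4/3.
v(0.5) = 3, v(2/3) = 28/9, v(5/6) = 31/9, v(1) = 4, v(7/6) = 43/9, v(4/3) = 52/9.
Sum = Δu · [v(0.5) + v(2/3) + v(5/6) + ...].
Sum ≈ 4.019.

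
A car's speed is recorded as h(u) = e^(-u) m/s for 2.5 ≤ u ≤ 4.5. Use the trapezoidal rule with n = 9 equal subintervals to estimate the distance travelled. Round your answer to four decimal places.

Δu = (4.5 − 2.5)/9 = 2/9.
h(2.5) ≈ 0.0821, h(49/18) ≈ 0.0657, h(53/18) ≈ 0.0526, h(19/6) ≈ 0.0421, h(61/18) ≈ 0.0337, h(65/18) ≈ 0.0270, h(23/6) ≈ 0.0216, h(73/18) ≈ 0.0173, h(77/18) ≈ 0.0139, h(4.5) ≈ 0.0111.
T_9 = (Δu/2)·[h(u_0) + 2h(u_1) + ... + 2h(u_{8}) + h(u_9)].
Sum ≈ 0.0713.

0.0713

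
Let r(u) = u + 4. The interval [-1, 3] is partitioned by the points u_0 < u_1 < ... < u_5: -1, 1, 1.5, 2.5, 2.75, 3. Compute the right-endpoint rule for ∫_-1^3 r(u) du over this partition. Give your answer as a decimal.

22.6875

Subinterval widths: 2, 0.5, 1, 0.25, 0.25.
Right endpoints: 1, 1.5, 2.5, 2.75, 3.
r(1) = 5, r(1.5) = 5.5, r(2.5) = 6.5, r(2.75) = 6.75, r(3) = 7.
Sum = Σ Δu_i · r(u_i).
Sum = 22.6875.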